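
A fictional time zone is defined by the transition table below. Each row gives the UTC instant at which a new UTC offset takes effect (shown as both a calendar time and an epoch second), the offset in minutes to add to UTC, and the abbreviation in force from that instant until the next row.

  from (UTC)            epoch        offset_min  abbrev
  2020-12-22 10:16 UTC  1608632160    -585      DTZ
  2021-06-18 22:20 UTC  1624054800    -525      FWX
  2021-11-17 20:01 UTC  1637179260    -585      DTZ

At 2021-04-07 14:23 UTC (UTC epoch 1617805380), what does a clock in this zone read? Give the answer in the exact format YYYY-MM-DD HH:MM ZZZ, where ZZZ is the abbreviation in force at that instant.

Query: 2021-04-07 14:23 UTC
Rule 1/3 (DTZ, -09:45): 2020-12-22 10:16 UTC ≤ query < 2021-06-18 22:20 UTC
14·60 + 23 - 585 = 278 min
278 = 0·1440 + 278; 278 = 4·60 + 38 → 04:38, same day
→ 2021-04-07 04:38 DTZ

2021-04-07 04:38 DTZ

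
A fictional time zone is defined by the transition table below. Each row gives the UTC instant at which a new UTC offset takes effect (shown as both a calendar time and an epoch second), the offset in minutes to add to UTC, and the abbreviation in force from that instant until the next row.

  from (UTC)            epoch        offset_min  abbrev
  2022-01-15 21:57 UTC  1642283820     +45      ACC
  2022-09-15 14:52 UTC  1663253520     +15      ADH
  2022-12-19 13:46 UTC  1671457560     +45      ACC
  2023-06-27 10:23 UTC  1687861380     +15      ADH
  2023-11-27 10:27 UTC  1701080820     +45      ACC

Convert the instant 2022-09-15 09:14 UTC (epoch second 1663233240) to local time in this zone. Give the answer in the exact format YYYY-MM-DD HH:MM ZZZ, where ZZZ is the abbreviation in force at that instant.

2022-09-15 09:59 ACC

Query: 2022-09-15 09:14 UTC
Rule 1/5 (ACC, +00:45): 2022-01-15 21:57 UTC ≤ query < 2022-09-15 14:52 UTC
9·60 + 14 + 45 = 599 min
599 = 0·1440 + 599; 599 = 9·60 + 59 → 09:59, same day
→ 2022-09-15 09:59 ACC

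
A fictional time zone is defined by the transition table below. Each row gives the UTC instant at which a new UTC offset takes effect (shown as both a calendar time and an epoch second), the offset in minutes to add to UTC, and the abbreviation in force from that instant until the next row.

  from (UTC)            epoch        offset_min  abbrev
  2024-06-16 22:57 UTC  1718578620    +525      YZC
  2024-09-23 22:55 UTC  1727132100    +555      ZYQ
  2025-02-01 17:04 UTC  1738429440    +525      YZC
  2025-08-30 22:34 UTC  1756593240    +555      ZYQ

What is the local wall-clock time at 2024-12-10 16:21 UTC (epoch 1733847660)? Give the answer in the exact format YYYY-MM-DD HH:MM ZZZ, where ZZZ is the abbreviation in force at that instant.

Query: 2024-12-10 16:21 UTC
Rule 2/4 (ZYQ, +09:15): 2024-09-23 22:55 UTC ≤ query < 2025-02-01 17:04 UTC
16·60 + 21 + 555 = 1536 min
1536 = 1·1440 + 96; 96 = 1·60 + 36 → 01:36, 2024-12-10 + 1 day = 2024-12-11
→ 2024-12-11 01:36 ZYQ

2024-12-11 01:36 ZYQ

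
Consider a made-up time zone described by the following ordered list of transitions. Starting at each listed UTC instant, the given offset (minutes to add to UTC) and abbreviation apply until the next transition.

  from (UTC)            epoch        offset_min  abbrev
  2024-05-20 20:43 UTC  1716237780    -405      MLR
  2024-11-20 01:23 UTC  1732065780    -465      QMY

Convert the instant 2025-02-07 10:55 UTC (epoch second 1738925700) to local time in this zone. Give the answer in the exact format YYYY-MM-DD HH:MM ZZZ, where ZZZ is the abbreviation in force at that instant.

Query: 2025-02-07 10:55 UTC
Rule 2/2 (QMY, -07:45): 2024-11-20 01:23 UTC ≤ query < +∞
10·60 + 55 - 465 = 190 min
190 = 0·1440 + 190; 190 = 3·60 + 10 → 03:10, same day
→ 2025-02-07 03:10 QMY

2025-02-07 03:10 QMY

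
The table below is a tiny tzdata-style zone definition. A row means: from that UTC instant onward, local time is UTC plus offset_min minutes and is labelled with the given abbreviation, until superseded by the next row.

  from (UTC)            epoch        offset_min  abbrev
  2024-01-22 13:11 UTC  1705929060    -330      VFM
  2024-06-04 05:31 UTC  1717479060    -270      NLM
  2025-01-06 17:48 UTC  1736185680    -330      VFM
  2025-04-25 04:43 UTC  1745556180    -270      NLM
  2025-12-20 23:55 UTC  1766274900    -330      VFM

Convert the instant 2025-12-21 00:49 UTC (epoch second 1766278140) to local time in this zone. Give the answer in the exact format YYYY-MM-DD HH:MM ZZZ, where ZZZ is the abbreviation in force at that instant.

2025-12-20 19:19 VFM

Query: 2025-12-21 00:49 UTC
Rule 5/5 (VFM, -05:30): 2025-12-20 23:55 UTC ≤ query < +∞
0·60 + 49 - 330 = -281 min
-281 = -1·1440 + 1159; 1159 = 19·60 + 19 → 19:19, 2025-12-21 - 1 day = 2025-12-20
→ 2025-12-20 19:19 VFM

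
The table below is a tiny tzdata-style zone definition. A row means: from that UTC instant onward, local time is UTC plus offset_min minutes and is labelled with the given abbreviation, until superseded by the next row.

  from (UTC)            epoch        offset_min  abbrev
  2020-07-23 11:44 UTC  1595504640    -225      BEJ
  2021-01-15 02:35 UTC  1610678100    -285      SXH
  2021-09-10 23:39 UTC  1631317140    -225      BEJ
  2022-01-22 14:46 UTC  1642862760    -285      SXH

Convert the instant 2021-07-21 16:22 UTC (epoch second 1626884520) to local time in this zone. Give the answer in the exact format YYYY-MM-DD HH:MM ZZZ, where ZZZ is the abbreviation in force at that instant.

2021-07-21 11:37 SXH

Query: 2021-07-21 16:22 UTC
Rule 2/4 (SXH, -04:45): 2021-01-15 02:35 UTC ≤ query < 2021-09-10 23:39 UTC
16·60 + 22 - 285 = 697 min
697 = 0·1440 + 697; 697 = 11·60 + 37 → 11:37, same day
→ 2021-07-21 11:37 SXH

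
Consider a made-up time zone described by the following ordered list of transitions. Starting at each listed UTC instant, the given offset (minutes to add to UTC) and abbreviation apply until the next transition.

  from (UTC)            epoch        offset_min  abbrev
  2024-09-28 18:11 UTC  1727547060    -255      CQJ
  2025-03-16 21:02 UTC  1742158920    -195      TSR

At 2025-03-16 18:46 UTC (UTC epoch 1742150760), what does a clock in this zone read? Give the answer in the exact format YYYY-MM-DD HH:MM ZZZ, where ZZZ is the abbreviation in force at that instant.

Query: 2025-03-16 18:46 UTC
Rule 1/2 (CQJ, -04:15): 2024-09-28 18:11 UTC ≤ query < 2025-03-16 21:02 UTC
18·60 + 46 - 255 = 871 min
871 = 0·1440 + 871; 871 = 14·60 + 31 → 14:31, same day
→ 2025-03-16 14:31 CQJ

2025-03-16 14:31 CQJ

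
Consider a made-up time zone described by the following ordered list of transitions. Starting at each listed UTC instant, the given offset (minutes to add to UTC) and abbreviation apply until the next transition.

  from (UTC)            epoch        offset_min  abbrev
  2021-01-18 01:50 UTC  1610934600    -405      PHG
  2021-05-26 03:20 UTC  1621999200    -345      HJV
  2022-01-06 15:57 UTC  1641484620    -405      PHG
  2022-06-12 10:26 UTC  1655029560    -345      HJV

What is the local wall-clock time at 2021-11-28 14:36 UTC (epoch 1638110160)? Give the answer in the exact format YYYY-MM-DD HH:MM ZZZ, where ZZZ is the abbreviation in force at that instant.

2021-11-28 08:51 HJV

Query: 2021-11-28 14:36 UTC
Rule 2/4 (HJV, -05:45): 2021-05-26 03:20 UTC ≤ query < 2022-01-06 15:57 UTC
14·60 + 36 - 345 = 531 min
531 = 0·1440 + 531; 531 = 8·60 + 51 → 08:51, same day
→ 2021-11-28 08:51 HJV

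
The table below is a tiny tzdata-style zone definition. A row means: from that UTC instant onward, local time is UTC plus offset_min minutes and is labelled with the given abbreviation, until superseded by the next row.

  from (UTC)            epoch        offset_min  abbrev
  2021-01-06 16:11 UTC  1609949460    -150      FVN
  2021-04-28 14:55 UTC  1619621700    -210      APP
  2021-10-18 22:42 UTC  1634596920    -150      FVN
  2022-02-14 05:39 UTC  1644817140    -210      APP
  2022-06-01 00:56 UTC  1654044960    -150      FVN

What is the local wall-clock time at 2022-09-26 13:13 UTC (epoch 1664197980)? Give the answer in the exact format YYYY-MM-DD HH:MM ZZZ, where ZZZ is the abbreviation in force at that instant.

Query: 2022-09-26 13:13 UTC
Rule 5/5 (FVN, -02:30): 2022-06-01 00:56 UTC ≤ query < +∞
13·60 + 13 - 150 = 643 min
643 = 0·1440 + 643; 643 = 10·60 + 43 → 10:43, same day
→ 2022-09-26 10:43 FVN

2022-09-26 10:43 FVN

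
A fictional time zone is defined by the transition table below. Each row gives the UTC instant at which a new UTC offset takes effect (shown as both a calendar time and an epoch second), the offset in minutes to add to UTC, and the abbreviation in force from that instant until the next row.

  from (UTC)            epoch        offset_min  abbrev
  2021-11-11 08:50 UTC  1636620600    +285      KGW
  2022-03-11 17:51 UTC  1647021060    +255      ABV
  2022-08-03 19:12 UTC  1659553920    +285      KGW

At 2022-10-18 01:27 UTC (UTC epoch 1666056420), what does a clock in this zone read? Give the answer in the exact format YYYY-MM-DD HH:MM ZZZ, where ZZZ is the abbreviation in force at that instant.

Query: 2022-10-18 01:27 UTC
Rule 3/3 (KGW, +04:45): 2022-08-03 19:12 UTC ≤ query < +∞
1·60 + 27 + 285 = 372 min
372 = 0·1440 + 372; 372 = 6·60 + 12 → 06:12, same day
→ 2022-10-18 06:12 KGW

2022-10-18 06:12 KGW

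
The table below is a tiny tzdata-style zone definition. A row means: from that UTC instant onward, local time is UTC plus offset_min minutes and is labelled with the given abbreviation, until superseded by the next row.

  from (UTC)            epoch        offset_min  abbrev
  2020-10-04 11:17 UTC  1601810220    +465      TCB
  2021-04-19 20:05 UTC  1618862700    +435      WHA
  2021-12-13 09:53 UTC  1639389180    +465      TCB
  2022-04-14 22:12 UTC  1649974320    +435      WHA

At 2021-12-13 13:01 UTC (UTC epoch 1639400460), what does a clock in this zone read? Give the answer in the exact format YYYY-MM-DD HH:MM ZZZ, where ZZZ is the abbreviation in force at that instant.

2021-12-13 20:46 TCB

Query: 2021-12-13 13:01 UTC
Rule 3/4 (TCB, +07:45): 2021-12-13 09:53 UTC ≤ query < 2022-04-14 22:12 UTC
13·60 + 1 + 465 = 1246 min
1246 = 0·1440 + 1246; 1246 = 20·60 + 46 → 20:46, same day
→ 2021-12-13 20:46 TCB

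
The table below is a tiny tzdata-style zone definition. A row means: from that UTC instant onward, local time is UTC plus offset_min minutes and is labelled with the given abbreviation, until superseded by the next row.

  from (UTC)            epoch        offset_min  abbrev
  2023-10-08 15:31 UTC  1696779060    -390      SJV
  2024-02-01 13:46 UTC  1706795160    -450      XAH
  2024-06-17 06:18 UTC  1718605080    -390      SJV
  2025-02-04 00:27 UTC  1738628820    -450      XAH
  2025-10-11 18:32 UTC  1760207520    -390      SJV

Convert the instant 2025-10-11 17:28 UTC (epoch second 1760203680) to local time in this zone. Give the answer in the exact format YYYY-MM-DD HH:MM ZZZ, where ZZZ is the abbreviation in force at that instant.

2025-10-11 09:58 XAH

Query: 2025-10-11 17:28 UTC
Rule 4/5 (XAH, -07:30): 2025-02-04 00:27 UTC ≤ query < 2025-10-11 18:32 UTC
17·60 + 28 - 450 = 598 min
598 = 0·1440 + 598; 598 = 9·60 + 58 → 09:58, same day
→ 2025-10-11 09:58 XAH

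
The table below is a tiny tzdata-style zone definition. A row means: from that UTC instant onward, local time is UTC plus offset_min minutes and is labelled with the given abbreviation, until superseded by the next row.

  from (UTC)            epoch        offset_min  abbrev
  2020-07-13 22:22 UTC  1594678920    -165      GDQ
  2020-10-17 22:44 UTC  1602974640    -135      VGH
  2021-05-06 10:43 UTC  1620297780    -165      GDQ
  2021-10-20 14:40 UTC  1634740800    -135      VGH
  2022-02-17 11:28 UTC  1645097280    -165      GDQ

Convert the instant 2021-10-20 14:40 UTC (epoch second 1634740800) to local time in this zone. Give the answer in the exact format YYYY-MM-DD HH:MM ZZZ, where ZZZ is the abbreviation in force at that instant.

2021-10-20 12:25 VGH

Query: 2021-10-20 14:40 UTC
Rule 4/5 (VGH, -02:15): 2021-10-20 14:40 UTC ≤ query < 2022-02-17 11:28 UTC
14·60 + 40 - 135 = 745 min
745 = 0·1440 + 745; 745 = 12·60 + 25 → 12:25, same day
→ 2021-10-20 12:25 VGH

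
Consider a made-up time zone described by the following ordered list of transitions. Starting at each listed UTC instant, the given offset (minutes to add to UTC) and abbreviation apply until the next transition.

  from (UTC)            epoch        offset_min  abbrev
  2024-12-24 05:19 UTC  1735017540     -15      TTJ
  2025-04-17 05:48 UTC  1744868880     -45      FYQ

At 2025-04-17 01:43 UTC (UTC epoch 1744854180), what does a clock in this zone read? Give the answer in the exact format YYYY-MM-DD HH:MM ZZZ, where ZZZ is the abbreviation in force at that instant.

Query: 2025-04-17 01:43 UTC
Rule 1/2 (TTJ, -00:15): 2024-12-24 05:19 UTC ≤ query < 2025-04-17 05:48 UTC
1·60 + 43 - 15 = 88 min
88 = 0·1440 + 88; 88 = 1·60 + 28 → 01:28, same day
→ 2025-04-17 01:28 TTJ

2025-04-17 01:28 TTJ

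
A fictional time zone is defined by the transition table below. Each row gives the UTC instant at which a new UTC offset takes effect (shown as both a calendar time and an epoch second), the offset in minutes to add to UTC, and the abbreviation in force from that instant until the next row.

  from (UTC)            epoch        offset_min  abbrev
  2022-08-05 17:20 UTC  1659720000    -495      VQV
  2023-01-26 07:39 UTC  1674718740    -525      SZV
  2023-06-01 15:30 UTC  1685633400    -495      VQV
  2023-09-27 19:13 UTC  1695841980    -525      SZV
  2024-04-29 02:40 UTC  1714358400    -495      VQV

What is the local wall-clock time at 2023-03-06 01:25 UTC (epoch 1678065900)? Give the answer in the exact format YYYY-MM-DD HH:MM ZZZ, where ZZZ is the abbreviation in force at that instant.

2023-03-05 16:40 SZV

Query: 2023-03-06 01:25 UTC
Rule 2/5 (SZV, -08:45): 2023-01-26 07:39 UTC ≤ query < 2023-06-01 15:30 UTC
1·60 + 25 - 525 = -440 min
-440 = -1·1440 + 1000; 1000 = 16·60 + 40 → 16:40, 2023-03-06 - 1 day = 2023-03-05
→ 2023-03-05 16:40 SZV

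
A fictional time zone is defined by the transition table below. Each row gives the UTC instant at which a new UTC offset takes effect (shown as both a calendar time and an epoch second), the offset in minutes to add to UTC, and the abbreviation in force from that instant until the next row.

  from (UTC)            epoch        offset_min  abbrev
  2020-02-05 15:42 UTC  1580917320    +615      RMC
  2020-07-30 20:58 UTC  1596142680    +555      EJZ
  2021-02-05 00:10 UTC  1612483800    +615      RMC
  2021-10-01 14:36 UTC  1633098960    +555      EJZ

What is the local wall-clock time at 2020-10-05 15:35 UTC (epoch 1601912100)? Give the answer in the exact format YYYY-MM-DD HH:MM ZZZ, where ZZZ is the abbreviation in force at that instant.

2020-10-06 00:50 EJZ

Query: 2020-10-05 15:35 UTC
Rule 2/4 (EJZ, +09:15): 2020-07-30 20:58 UTC ≤ query < 2021-02-05 00:10 UTC
15·60 + 35 + 555 = 1490 min
1490 = 1·1440 + 50; 50 = 0·60 + 50 → 00:50, 2020-10-05 + 1 day = 2020-10-06
→ 2020-10-06 00:50 EJZ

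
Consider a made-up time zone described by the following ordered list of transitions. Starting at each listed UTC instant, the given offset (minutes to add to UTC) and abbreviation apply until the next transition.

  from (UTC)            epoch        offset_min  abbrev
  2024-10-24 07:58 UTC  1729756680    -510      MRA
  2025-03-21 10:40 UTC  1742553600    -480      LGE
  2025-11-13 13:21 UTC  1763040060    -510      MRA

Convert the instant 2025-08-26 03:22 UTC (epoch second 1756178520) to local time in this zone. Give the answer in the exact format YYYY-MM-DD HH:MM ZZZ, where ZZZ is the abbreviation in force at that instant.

2025-08-25 19:22 LGE

Query: 2025-08-26 03:22 UTC
Rule 2/3 (LGE, -08:00): 2025-03-21 10:40 UTC ≤ query < 2025-11-13 13:21 UTC
3·60 + 22 - 480 = -278 min
-278 = -1·1440 + 1162; 1162 = 19·60 + 22 → 19:22, 2025-08-26 - 1 day = 2025-08-25
→ 2025-08-25 19:22 LGE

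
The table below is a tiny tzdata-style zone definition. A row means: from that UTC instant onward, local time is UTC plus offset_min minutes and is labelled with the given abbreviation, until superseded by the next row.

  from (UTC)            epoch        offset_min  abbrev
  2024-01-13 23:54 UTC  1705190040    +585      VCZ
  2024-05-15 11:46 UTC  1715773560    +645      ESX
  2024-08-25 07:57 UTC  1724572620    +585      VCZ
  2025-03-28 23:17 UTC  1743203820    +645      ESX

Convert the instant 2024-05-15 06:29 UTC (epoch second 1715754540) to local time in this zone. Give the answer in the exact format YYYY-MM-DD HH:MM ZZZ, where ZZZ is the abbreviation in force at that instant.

Query: 2024-05-15 06:29 UTC
Rule 1/4 (VCZ, +09:45): 2024-01-13 23:54 UTC ≤ query < 2024-05-15 11:46 UTC
6·60 + 29 + 585 = 974 min
974 = 0·1440 + 974; 974 = 16·60 + 14 → 16:14, same day
→ 2024-05-15 16:14 VCZ

2024-05-15 16:14 VCZ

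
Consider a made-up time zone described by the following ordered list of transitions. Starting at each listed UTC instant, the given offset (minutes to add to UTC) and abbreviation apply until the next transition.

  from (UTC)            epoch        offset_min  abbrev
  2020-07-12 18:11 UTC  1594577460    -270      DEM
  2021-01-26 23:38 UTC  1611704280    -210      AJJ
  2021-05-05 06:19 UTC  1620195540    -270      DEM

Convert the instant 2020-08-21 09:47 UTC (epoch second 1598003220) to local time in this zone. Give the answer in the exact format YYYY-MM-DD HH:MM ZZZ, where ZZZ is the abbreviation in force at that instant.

2020-08-21 05:17 DEM

Query: 2020-08-21 09:47 UTC
Rule 1/3 (DEM, -04:30): 2020-07-12 18:11 UTC ≤ query < 2021-01-26 23:38 UTC
9·60 + 47 - 270 = 317 min
317 = 0·1440 + 317; 317 = 5·60 + 17 → 05:17, same day
→ 2020-08-21 05:17 DEM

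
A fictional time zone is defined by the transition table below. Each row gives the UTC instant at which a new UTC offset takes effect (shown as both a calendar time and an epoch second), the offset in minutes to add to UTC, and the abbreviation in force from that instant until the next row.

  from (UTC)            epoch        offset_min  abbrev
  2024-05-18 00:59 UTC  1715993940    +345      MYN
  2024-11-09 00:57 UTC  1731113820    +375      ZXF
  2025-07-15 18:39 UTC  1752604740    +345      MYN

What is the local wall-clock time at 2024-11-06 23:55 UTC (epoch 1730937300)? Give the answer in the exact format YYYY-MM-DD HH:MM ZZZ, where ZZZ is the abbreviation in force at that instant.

Query: 2024-11-06 23:55 UTC
Rule 1/3 (MYN, +05:45): 2024-05-18 00:59 UTC ≤ query < 2024-11-09 00:57 UTC
23·60 + 55 + 345 = 1780 min
1780 = 1·1440 + 340; 340 = 5·60 + 40 → 05:40, 2024-11-06 + 1 day = 2024-11-07
→ 2024-11-07 05:40 MYN

2024-11-07 05:40 MYN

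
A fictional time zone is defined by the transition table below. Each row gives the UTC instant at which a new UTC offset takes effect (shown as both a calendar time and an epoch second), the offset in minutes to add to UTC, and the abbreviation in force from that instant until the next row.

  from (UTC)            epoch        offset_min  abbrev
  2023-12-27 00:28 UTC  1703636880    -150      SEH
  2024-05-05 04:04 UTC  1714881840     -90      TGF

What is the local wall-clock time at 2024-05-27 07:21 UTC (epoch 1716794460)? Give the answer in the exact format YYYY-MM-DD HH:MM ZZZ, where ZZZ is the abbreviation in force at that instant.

Query: 2024-05-27 07:21 UTC
Rule 2/2 (TGF, -01:30): 2024-05-05 04:04 UTC ≤ query < +∞
7·60 + 21 - 90 = 351 min
351 = 0·1440 + 351; 351 = 5·60 + 51 → 05:51, same day
→ 2024-05-27 05:51 TGF

2024-05-27 05:51 TGF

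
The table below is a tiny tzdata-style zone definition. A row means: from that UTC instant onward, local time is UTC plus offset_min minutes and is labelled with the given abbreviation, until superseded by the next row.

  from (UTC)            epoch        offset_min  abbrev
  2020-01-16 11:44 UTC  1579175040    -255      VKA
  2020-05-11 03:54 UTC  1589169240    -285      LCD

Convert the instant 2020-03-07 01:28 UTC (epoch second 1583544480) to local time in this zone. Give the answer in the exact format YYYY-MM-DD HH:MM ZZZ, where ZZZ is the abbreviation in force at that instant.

Query: 2020-03-07 01:28 UTC
Rule 1/2 (VKA, -04:15): 2020-01-16 11:44 UTC ≤ query < 2020-05-11 03:54 UTC
1·60 + 28 - 255 = -167 min
-167 = -1·1440 + 1273; 1273 = 21·60 + 13 → 21:13, 2020-03-07 - 1 day = 2020-03-06
→ 2020-03-06 21:13 VKA

2020-03-06 21:13 VKA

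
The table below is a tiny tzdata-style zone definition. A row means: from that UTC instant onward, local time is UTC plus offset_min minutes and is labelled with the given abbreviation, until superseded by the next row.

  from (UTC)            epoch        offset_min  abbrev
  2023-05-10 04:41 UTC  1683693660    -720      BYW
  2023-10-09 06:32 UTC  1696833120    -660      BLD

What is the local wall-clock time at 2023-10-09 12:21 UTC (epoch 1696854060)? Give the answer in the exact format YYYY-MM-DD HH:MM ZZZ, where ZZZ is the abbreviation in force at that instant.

Query: 2023-10-09 12:21 UTC
Rule 2/2 (BLD, -11:00): 2023-10-09 06:32 UTC ≤ query < +∞
12·60 + 21 - 660 = 81 min
81 = 0·1440 + 81; 81 = 1·60 + 21 → 01:21, same day
→ 2023-10-09 01:21 BLD

2023-10-09 01:21 BLD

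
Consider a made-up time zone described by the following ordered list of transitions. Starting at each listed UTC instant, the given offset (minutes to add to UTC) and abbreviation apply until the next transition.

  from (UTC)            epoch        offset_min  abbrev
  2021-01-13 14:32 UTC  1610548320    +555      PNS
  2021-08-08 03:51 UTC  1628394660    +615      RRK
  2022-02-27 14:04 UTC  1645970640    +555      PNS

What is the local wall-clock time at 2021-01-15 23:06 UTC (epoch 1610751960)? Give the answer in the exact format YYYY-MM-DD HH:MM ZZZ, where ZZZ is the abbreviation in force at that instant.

2021-01-16 08:21 PNS

Query: 2021-01-15 23:06 UTC
Rule 1/3 (PNS, +09:15): 2021-01-13 14:32 UTC ≤ query < 2021-08-08 03:51 UTC
23·60 + 6 + 555 = 1941 min
1941 = 1·1440 + 501; 501 = 8·60 + 21 → 08:21, 2021-01-15 + 1 day = 2021-01-16
→ 2021-01-16 08:21 PNS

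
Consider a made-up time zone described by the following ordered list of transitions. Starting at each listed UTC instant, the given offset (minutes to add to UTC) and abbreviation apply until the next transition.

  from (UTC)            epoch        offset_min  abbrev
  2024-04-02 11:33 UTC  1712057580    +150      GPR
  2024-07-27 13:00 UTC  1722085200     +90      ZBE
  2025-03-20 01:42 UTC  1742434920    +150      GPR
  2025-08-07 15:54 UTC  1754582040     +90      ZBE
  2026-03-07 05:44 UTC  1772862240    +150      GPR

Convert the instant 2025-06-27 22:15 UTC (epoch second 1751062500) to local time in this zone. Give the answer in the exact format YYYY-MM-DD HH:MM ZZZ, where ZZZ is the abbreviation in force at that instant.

2025-06-28 00:45 GPR

Query: 2025-06-27 22:15 UTC
Rule 3/5 (GPR, +02:30): 2025-03-20 01:42 UTC ≤ query < 2025-08-07 15:54 UTC
22·60 + 15 + 150 = 1485 min
1485 = 1·1440 + 45; 45 = 0·60 + 45 → 00:45, 2025-06-27 + 1 day = 2025-06-28
→ 2025-06-28 00:45 GPR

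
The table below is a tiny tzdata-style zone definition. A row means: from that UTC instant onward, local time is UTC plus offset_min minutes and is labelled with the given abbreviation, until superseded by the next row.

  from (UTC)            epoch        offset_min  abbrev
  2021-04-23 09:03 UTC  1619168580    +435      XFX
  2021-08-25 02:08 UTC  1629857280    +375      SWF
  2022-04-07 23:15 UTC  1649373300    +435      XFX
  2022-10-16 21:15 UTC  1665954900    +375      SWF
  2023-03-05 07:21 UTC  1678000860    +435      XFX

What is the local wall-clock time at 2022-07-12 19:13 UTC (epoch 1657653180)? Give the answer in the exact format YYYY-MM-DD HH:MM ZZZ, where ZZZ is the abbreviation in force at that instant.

Query: 2022-07-12 19:13 UTC
Rule 3/5 (XFX, +07:15): 2022-04-07 23:15 UTC ≤ query < 2022-10-16 21:15 UTC
19·60 + 13 + 435 = 1588 min
1588 = 1·1440 + 148; 148 = 2·60 + 28 → 02:28, 2022-07-12 + 1 day = 2022-07-13
→ 2022-07-13 02:28 XFX

2022-07-13 02:28 XFX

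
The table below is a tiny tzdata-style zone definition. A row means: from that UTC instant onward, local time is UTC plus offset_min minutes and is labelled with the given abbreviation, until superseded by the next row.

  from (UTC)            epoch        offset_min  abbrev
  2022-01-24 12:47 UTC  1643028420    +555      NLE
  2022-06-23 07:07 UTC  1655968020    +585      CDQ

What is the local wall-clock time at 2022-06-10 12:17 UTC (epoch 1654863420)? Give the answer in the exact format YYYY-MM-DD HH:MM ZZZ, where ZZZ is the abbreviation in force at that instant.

Query: 2022-06-10 12:17 UTC
Rule 1/2 (NLE, +09:15): 2022-01-24 12:47 UTC ≤ query < 2022-06-23 07:07 UTC
12·60 + 17 + 555 = 1292 min
1292 = 0·1440 + 1292; 1292 = 21·60 + 32 → 21:32, same day
→ 2022-06-10 21:32 NLE

2022-06-10 21:32 NLE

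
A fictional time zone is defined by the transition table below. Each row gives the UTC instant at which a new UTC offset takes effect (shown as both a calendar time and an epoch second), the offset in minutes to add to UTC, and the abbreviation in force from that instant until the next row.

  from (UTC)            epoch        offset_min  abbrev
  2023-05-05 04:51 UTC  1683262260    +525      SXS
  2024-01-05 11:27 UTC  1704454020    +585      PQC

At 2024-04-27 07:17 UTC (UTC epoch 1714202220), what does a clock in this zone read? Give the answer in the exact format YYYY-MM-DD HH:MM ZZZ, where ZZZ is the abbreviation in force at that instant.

2024-04-27 17:02 PQC

Query: 2024-04-27 07:17 UTC
Rule 2/2 (PQC, +09:45): 2024-01-05 11:27 UTC ≤ query < +∞
7·60 + 17 + 585 = 1022 min
1022 = 0·1440 + 1022; 1022 = 17·60 + 2 → 17:02, same day
→ 2024-04-27 17:02 PQC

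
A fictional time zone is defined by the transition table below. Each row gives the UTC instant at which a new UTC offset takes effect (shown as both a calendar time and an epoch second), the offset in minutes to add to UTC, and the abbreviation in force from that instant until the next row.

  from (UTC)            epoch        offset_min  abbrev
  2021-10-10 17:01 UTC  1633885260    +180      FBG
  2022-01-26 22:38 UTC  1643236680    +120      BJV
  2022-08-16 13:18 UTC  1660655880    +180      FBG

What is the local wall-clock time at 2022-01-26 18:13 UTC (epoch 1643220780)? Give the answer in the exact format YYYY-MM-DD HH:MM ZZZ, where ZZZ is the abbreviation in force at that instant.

Query: 2022-01-26 18:13 UTC
Rule 1/3 (FBG, +03:00): 2021-10-10 17:01 UTC ≤ query < 2022-01-26 22:38 UTC
18·60 + 13 + 180 = 1273 min
1273 = 0·1440 + 1273; 1273 = 21·60 + 13 → 21:13, same day
→ 2022-01-26 21:13 FBG

2022-01-26 21:13 FBG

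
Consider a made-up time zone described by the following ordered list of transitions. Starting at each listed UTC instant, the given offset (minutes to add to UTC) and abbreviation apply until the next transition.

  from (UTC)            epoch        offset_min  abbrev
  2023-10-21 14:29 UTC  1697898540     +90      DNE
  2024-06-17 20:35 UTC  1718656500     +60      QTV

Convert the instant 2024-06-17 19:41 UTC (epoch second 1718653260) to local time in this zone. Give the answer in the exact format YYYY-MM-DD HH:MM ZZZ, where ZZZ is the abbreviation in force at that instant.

Query: 2024-06-17 19:41 UTC
Rule 1/2 (DNE, +01:30): 2023-10-21 14:29 UTC ≤ query < 2024-06-17 20:35 UTC
19·60 + 41 + 90 = 1271 min
1271 = 0·1440 + 1271; 1271 = 21·60 + 11 → 21:11, same day
→ 2024-06-17 21:11 DNE

2024-06-17 21:11 DNE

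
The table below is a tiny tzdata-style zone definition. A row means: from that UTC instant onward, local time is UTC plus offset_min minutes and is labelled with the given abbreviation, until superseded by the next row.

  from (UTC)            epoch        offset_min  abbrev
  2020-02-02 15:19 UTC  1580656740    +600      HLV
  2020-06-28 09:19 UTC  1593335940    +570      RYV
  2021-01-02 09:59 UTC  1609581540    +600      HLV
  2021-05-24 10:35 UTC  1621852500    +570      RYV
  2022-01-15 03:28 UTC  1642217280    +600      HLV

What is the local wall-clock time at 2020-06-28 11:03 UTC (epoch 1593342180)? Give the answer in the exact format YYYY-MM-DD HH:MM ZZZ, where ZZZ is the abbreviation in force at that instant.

2020-06-28 20:33 RYV

Query: 2020-06-28 11:03 UTC
Rule 2/5 (RYV, +09:30): 2020-06-28 09:19 UTC ≤ query < 2021-01-02 09:59 UTC
11·60 + 3 + 570 = 1233 min
1233 = 0·1440 + 1233; 1233 = 20·60 + 33 → 20:33, same day
→ 2020-06-28 20:33 RYV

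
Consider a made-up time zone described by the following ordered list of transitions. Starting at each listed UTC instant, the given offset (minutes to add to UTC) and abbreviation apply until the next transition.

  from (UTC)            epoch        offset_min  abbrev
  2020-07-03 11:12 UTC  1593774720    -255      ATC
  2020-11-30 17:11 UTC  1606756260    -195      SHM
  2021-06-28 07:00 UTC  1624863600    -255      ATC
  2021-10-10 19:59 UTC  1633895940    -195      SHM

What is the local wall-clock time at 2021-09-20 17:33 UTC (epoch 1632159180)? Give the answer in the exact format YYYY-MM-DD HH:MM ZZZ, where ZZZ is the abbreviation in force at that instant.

2021-09-20 13:18 ATC

Query: 2021-09-20 17:33 UTC
Rule 3/4 (ATC, -04:15): 2021-06-28 07:00 UTC ≤ query < 2021-10-10 19:59 UTC
17·60 + 33 - 255 = 798 min
798 = 0·1440 + 798; 798 = 13·60 + 18 → 13:18, same day
→ 2021-09-20 13:18 ATC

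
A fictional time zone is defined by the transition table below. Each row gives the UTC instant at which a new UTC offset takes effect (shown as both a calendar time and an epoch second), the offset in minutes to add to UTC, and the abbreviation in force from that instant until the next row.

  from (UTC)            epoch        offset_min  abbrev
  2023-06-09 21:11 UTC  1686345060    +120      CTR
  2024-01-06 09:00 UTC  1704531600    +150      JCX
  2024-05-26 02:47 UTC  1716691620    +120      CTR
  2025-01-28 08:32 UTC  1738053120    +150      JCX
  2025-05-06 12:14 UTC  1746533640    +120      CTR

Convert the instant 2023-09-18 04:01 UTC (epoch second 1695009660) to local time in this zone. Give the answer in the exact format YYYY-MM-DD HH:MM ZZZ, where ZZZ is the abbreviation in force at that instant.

2023-09-18 06:01 CTR

Query: 2023-09-18 04:01 UTC
Rule 1/5 (CTR, +02:00): 2023-06-09 21:11 UTC ≤ query < 2024-01-06 09:00 UTC
4·60 + 1 + 120 = 361 min
361 = 0·1440 + 361; 361 = 6·60 + 1 → 06:01, same day
→ 2023-09-18 06:01 CTR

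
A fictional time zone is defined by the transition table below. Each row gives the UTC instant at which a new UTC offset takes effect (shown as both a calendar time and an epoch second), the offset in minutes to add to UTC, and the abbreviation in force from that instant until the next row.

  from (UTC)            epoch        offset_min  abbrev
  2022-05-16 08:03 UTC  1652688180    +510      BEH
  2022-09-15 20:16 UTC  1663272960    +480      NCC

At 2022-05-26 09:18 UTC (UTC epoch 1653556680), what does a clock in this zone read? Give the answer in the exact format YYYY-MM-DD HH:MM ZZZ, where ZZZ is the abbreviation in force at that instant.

2022-05-26 17:48 BEH

Query: 2022-05-26 09:18 UTC
Rule 1/2 (BEH, +08:30): 2022-05-16 08:03 UTC ≤ query < 2022-09-15 20:16 UTC
9·60 + 18 + 510 = 1068 min
1068 = 0·1440 + 1068; 1068 = 17·60 + 48 → 17:48, same day
→ 2022-05-26 17:48 BEH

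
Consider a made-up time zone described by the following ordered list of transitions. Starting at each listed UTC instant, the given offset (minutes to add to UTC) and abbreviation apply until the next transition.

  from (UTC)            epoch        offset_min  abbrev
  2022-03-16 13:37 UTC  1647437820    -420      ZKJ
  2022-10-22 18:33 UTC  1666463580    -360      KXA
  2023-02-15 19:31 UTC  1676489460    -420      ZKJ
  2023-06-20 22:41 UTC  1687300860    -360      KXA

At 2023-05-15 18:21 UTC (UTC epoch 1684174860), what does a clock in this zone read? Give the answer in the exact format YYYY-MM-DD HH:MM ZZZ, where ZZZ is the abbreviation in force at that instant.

Query: 2023-05-15 18:21 UTC
Rule 3/4 (ZKJ, -07:00): 2023-02-15 19:31 UTC ≤ query < 2023-06-20 22:41 UTC
18·60 + 21 - 420 = 681 min
681 = 0·1440 + 681; 681 = 11·60 + 21 → 11:21, same day
→ 2023-05-15 11:21 ZKJ

2023-05-15 11:21 ZKJ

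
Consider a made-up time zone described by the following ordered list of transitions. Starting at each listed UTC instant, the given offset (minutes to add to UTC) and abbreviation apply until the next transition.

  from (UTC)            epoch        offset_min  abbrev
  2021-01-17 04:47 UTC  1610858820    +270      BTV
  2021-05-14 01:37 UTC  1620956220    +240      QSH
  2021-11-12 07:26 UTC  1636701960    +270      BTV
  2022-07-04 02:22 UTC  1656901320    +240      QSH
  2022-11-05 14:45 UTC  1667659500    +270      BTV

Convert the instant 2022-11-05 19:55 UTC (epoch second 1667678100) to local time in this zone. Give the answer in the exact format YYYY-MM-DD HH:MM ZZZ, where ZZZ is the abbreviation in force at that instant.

2022-11-06 00:25 BTV

Query: 2022-11-05 19:55 UTC
Rule 5/5 (BTV, +04:30): 2022-11-05 14:45 UTC ≤ query < +∞
19·60 + 55 + 270 = 1465 min
1465 = 1·1440 + 25; 25 = 0·60 + 25 → 00:25, 2022-11-05 + 1 day = 2022-11-06
→ 2022-11-06 00:25 BTV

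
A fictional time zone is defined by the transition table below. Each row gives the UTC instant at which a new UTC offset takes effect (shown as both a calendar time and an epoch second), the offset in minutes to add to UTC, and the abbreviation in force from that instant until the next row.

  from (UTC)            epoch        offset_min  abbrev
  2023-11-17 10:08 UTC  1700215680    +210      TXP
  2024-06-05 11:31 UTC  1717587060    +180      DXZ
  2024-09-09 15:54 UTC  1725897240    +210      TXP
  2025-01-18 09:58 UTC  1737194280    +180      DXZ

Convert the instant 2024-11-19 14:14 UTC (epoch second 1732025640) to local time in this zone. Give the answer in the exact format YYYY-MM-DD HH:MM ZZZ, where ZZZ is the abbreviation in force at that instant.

Query: 2024-11-19 14:14 UTC
Rule 3/4 (TXP, +03:30): 2024-09-09 15:54 UTC ≤ query < 2025-01-18 09:58 UTC
14·60 + 14 + 210 = 1064 min
1064 = 0·1440 + 1064; 1064 = 17·60 + 44 → 17:44, same day
→ 2024-11-19 17:44 TXP

2024-11-19 17:44 TXP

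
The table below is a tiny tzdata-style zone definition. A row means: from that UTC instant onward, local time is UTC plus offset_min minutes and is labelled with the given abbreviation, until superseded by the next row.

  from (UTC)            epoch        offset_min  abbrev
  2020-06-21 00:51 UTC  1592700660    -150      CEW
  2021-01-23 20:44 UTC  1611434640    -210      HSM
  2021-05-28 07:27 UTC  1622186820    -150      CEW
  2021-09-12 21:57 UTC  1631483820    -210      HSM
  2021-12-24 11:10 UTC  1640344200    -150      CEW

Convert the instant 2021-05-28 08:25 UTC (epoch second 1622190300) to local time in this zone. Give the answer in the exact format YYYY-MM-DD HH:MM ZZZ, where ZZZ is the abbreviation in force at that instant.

2021-05-28 05:55 CEW

Query: 2021-05-28 08:25 UTC
Rule 3/5 (CEW, -02:30): 2021-05-28 07:27 UTC ≤ query < 2021-09-12 21:57 UTC
8·60 + 25 - 150 = 355 min
355 = 0·1440 + 355; 355 = 5·60 + 55 → 05:55, same day
→ 2021-05-28 05:55 CEW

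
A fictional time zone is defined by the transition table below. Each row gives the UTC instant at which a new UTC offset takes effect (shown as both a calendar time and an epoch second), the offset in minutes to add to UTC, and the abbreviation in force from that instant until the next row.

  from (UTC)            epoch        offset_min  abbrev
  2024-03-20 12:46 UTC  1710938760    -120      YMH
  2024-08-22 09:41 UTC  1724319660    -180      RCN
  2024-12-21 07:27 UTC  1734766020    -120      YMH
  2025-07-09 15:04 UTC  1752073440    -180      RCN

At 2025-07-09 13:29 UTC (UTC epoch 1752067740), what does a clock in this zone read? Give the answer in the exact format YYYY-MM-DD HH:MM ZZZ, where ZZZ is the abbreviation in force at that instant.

Query: 2025-07-09 13:29 UTC
Rule 3/4 (YMH, -02:00): 2024-12-21 07:27 UTC ≤ query < 2025-07-09 15:04 UTC
13·60 + 29 - 120 = 689 min
689 = 0·1440 + 689; 689 = 11·60 + 29 → 11:29, same day
→ 2025-07-09 11:29 YMH

2025-07-09 11:29 YMH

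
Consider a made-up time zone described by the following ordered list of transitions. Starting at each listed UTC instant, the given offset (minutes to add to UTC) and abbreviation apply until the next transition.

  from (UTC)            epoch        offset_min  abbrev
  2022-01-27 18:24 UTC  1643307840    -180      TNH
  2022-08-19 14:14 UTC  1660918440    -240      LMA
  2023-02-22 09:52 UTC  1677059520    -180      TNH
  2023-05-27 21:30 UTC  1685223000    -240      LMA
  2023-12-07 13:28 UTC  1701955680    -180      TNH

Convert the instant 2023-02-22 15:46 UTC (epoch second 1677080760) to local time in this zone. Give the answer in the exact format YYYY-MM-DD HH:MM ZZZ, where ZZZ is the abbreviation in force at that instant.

2023-02-22 12:46 TNH

Query: 2023-02-22 15:46 UTC
Rule 3/5 (TNH, -03:00): 2023-02-22 09:52 UTC ≤ query < 2023-05-27 21:30 UTC
15·60 + 46 - 180 = 766 min
766 = 0·1440 + 766; 766 = 12·60 + 46 → 12:46, same day
→ 2023-02-22 12:46 TNH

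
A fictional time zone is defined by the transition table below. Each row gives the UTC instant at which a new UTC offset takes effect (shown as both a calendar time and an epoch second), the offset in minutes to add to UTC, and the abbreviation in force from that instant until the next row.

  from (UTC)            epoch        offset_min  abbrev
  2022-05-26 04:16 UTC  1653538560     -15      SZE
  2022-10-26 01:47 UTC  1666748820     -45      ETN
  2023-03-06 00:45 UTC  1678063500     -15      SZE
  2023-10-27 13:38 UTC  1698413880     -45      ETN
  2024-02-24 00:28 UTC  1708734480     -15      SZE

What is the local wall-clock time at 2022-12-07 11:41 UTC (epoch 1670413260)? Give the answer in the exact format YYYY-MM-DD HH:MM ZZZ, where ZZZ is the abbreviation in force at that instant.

Query: 2022-12-07 11:41 UTC
Rule 2/5 (ETN, -00:45): 2022-10-26 01:47 UTC ≤ query < 2023-03-06 00:45 UTC
11·60 + 41 - 45 = 656 min
656 = 0·1440 + 656; 656 = 10·60 + 56 → 10:56, same day
→ 2022-12-07 10:56 ETN

2022-12-07 10:56 ETN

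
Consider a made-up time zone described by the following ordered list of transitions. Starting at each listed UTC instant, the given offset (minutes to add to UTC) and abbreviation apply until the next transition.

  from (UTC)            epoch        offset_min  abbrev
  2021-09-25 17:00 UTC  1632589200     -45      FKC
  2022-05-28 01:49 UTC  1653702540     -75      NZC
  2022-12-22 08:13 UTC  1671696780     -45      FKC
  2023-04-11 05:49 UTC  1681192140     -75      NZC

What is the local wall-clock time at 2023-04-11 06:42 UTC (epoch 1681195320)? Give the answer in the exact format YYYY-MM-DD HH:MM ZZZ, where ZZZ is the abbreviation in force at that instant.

Query: 2023-04-11 06:42 UTC
Rule 4/4 (NZC, -01:15): 2023-04-11 05:49 UTC ≤ query < +∞
6·60 + 42 - 75 = 327 min
327 = 0·1440 + 327; 327 = 5·60 + 27 → 05:27, same day
→ 2023-04-11 05:27 NZC

2023-04-11 05:27 NZC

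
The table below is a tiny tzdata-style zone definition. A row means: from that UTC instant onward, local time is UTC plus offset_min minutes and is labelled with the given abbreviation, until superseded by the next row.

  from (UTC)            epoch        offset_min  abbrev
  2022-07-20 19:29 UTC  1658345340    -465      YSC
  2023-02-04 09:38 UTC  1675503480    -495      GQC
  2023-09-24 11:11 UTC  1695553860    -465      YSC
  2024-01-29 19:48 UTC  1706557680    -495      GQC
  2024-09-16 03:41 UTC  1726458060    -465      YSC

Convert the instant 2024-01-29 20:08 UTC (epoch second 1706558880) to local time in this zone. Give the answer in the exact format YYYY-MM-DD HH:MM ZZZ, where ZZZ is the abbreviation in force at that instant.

Query: 2024-01-29 20:08 UTC
Rule 4/5 (GQC, -08:15): 2024-01-29 19:48 UTC ≤ query < 2024-09-16 03:41 UTC
20·60 + 8 - 495 = 713 min
713 = 0·1440 + 713; 713 = 11·60 + 53 → 11:53, same day
→ 2024-01-29 11:53 GQC

2024-01-29 11:53 GQC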